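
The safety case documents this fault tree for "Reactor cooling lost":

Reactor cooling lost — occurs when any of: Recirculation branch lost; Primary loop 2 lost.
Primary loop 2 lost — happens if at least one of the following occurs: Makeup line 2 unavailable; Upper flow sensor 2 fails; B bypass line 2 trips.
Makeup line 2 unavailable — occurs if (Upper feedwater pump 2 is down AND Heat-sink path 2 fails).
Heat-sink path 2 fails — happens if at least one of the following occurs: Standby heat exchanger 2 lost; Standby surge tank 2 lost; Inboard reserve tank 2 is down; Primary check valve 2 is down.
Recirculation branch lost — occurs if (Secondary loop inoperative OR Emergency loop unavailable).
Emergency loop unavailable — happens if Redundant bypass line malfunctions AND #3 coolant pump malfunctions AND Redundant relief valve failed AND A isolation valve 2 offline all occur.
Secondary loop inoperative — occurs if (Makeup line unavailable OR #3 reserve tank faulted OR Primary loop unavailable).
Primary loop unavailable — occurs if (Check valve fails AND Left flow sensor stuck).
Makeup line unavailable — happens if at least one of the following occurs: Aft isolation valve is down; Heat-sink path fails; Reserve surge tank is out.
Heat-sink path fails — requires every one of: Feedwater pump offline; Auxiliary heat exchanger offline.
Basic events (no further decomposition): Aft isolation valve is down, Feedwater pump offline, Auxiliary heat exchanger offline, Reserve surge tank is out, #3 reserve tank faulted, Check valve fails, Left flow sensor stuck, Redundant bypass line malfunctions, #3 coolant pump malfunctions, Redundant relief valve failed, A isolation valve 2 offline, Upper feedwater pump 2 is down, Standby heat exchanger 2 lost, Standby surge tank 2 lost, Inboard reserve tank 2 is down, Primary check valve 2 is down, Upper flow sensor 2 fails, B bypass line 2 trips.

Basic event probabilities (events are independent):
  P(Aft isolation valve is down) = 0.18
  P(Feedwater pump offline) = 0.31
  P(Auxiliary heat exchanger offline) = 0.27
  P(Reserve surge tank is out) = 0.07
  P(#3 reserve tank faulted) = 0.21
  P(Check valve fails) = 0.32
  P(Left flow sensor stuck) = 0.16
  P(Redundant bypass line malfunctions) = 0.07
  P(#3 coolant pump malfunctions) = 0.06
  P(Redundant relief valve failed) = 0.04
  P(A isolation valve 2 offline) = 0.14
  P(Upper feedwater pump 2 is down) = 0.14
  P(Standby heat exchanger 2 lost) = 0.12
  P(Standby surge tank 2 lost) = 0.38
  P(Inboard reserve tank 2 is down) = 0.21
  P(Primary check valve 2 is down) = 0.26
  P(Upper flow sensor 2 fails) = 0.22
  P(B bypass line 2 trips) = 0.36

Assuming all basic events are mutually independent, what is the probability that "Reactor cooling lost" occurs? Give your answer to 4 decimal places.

0.7635

P(Heat-sink path fails) [AND] = 0.31 × 0.27 = 0.083700
P(Makeup line unavailable) [OR] = 1 − (1−0.18) × (1−0.083700) × (1−0.07) = 0.301230
P(Primary loop unavailable) [AND] = 0.32 × 0.16 = 0.051200
P(Secondary loop inoperative) [OR] = 1 − (1−0.301230) × (1−0.21) × (1−0.051200) = 0.476236
P(Emergency loop unavailable) [AND] = 0.07 × 0.06 × 0.04 × 0.14 = 0.000024
P(Recirculation branch lost) [OR] = 1 − (1−0.476236) × (1−0.000024) = 0.476249
P(Heat-sink path 2 fails) [OR] = 1 − (1−0.12) × (1−0.38) × (1−0.21) × (1−0.26) = 0.681042
P(Makeup line 2 unavailable) [AND] = 0.14 × 0.681042 = 0.095346
P(Primary loop 2 lost) [OR] = 1 − (1−0.095346) × (1−0.22) × (1−0.36) = 0.548397
P(Reactor cooling lost) [OR] = 1 − (1−0.476249) × (1−0.548397) = 0.763472
Rounded to 4 decimal places: P(Reactor cooling lost) ≈ 0.7635.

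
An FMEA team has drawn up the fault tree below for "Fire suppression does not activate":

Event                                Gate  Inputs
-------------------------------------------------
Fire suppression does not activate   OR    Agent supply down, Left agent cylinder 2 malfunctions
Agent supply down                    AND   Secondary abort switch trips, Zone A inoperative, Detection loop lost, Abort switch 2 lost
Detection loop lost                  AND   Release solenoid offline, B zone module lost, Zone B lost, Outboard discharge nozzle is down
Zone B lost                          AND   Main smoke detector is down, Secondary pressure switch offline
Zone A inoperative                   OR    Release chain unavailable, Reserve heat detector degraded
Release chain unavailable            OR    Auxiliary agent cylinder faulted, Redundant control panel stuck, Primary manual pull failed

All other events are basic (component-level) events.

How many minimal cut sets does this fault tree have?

5

Release chain unavailable [OR]: union of children's cut sets → 3 cut set(s).
Zone A inoperative [OR]: union of children's cut sets → 4 cut set(s).
Zone B lost [AND]: one cut set from each child combined → 1 × 1 = 1 cut set(s).
Detection loop lost [AND]: one cut set from each child combined → 1 × 1 × 1 × 1 = 1 cut set(s).
Agent supply down [AND]: one cut set from each child combined → 1 × 4 × 1 × 1 = 4 cut set(s).
Fire suppression does not activate [OR]: union of children's cut sets → 5 cut set(s).
Minimal cut sets: {Abort switch 2 lost, Auxiliary agent cylinder faulted, B zone module lost, Main smoke detector is down, Outboard discharge nozzle is down, Release solenoid offline, Secondary abort switch trips, Secondary pressure switch offline}; {Abort switch 2 lost, B zone module lost, Main smoke detector is down, Outboard discharge nozzle is down, Redundant control panel stuck, Release solenoid offline, Secondary abort switch trips, Secondary pressure switch offline}; {Abort switch 2 lost, B zone module lost, Main smoke detector is down, Outboard discharge nozzle is down, Primary manual pull failed, Release solenoid offline, Secondary abort switch trips, Secondary pressure switch offline}; {Abort switch 2 lost, B zone module lost, Main smoke detector is down, Outboard discharge nozzle is down, Release solenoid offline, Reserve heat detector degraded, Secondary abort switch trips, Secondary pressure switch offline}; {Left agent cylinder 2 malfunctions}.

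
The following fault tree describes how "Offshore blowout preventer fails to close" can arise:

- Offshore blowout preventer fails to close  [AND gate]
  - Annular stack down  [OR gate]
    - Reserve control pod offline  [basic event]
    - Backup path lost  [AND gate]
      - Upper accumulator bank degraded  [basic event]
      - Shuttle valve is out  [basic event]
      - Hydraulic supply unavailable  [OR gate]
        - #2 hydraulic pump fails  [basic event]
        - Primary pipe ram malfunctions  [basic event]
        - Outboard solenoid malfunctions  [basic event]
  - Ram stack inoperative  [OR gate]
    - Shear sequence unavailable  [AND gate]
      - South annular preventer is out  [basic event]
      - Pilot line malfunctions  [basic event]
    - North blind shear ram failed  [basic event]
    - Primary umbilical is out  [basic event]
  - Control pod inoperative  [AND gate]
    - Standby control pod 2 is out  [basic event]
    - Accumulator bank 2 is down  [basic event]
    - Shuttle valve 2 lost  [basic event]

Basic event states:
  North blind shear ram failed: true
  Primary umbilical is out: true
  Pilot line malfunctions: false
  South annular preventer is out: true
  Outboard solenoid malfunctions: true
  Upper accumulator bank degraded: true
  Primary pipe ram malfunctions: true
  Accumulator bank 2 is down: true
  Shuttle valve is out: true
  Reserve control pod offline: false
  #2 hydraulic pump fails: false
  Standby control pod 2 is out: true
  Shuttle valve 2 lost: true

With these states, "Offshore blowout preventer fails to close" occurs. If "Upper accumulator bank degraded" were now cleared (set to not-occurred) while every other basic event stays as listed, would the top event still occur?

Counterfactual: set "Upper accumulator bank degraded" to not occurred.
Hydraulic supply unavailable [OR]: #2 hydraulic pump fails=not, Primary pipe ram malfunctions=occurs, Outboard solenoid malfunctions=occurs → at least one input occurs → occurs.
Backup path lost [AND]: Upper accumulator bank degraded=not, Shuttle valve is out=occurs, Hydraulic supply unavailable=occurs → not all inputs occur → does not occur.
Annular stack down [OR]: Reserve control pod offline=not, Backup path lost=not → no input occurs → does not occur.
Shear sequence unavailable [AND]: South annular preventer is out=occurs, Pilot line malfunctions=not → not all inputs occur → does not occur.
Ram stack inoperative [OR]: Shear sequence unavailable=not, North blind shear ram failed=occurs, Primary umbilical is out=occurs → at least one input occurs → occurs.
Control pod inoperative [AND]: Standby control pod 2 is out=occurs, Accumulator bank 2 is down=occurs, Shuttle valve 2 lost=occurs → all inputs occur → occurs.
Offshore blowout preventer fails to close [AND]: Annular stack down=not, Ram stack inoperative=occurs, Control pod inoperative=occurs → not all inputs occur → does not occur.

No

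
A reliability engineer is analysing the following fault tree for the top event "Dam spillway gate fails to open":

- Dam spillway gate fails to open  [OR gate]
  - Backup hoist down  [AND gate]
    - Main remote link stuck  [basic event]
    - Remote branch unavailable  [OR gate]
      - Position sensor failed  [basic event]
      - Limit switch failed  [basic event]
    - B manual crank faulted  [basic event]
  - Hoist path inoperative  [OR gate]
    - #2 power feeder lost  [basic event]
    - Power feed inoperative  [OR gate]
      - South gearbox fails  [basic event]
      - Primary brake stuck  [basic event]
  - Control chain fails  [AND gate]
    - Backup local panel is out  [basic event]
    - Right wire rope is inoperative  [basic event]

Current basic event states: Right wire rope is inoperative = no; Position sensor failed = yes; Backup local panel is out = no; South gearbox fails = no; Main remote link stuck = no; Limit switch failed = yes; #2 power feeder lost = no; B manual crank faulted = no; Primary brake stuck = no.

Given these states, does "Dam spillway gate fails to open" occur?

No

Remote branch unavailable [OR]: Position sensor failed=occurs, Limit switch failed=occurs → at least one input occurs → occurs.
Backup hoist down [AND]: Main remote link stuck=not, Remote branch unavailable=occurs, B manual crank faulted=not → not all inputs occur → does not occur.
Power feed inoperative [OR]: South gearbox fails=not, Primary brake stuck=not → no input occurs → does not occur.
Hoist path inoperative [OR]: #2 power feeder lost=not, Power feed inoperative=not → no input occurs → does not occur.
Control chain fails [AND]: Backup local panel is out=not, Right wire rope is inoperative=not → not all inputs occur → does not occur.
Dam spillway gate fails to open [OR]: Backup hoist down=not, Hoist path inoperative=not, Control chain fails=not → no input occurs → does not occur.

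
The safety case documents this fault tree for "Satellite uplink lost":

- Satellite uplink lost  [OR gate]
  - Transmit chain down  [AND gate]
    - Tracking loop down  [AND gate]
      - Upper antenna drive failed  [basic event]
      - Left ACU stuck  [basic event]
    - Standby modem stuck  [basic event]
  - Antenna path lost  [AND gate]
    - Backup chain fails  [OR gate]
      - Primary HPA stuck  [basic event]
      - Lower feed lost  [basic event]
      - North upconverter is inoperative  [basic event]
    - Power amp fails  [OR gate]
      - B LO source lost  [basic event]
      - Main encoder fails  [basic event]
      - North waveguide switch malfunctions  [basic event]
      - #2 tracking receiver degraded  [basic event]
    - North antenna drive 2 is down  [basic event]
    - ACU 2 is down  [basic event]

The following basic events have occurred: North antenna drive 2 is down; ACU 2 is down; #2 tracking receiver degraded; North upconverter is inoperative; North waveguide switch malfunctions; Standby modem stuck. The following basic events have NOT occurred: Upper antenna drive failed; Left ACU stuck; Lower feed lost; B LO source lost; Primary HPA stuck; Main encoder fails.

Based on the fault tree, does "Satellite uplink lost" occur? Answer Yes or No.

Yes

Tracking loop down [AND]: Upper antenna drive failed=not, Left ACU stuck=not → not all inputs occur → does not occur.
Transmit chain down [AND]: Tracking loop down=not, Standby modem stuck=occurs → not all inputs occur → does not occur.
Backup chain fails [OR]: Primary HPA stuck=not, Lower feed lost=not, North upconverter is inoperative=occurs → at least one input occurs → occurs.
Power amp fails [OR]: B LO source lost=not, Main encoder fails=not, North waveguide switch malfunctions=occurs, #2 tracking receiver degraded=occurs → at least one input occurs → occurs.
Antenna path lost [AND]: Backup chain fails=occurs, Power amp fails=occurs, North antenna drive 2 is down=occurs, ACU 2 is down=occurs → all inputs occur → occurs.
Satellite uplink lost [OR]: Transmit chain down=not, Antenna path lost=occurs → at least one input occurs → occurs.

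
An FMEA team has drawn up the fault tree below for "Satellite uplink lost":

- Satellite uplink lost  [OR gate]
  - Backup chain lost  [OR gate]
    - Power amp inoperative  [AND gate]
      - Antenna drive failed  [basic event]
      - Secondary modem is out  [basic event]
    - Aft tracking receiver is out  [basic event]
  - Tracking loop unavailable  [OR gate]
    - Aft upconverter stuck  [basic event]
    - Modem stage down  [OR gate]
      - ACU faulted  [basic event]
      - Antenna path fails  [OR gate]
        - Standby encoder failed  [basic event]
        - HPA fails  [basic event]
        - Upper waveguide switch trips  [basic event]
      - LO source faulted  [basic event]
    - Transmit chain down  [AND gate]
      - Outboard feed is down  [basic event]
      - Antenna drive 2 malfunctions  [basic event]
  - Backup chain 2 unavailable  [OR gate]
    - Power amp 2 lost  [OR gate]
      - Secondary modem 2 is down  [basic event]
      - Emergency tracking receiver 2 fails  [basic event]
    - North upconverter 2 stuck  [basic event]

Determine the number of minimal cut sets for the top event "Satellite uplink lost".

Power amp inoperative [AND]: one cut set from each child combined → 1 × 1 = 1 cut set(s).
Backup chain lost [OR]: union of children's cut sets → 2 cut set(s).
Antenna path fails [OR]: union of children's cut sets → 3 cut set(s).
Modem stage down [OR]: union of children's cut sets → 5 cut set(s).
Transmit chain down [AND]: one cut set from each child combined → 1 × 1 = 1 cut set(s).
Tracking loop unavailable [OR]: union of children's cut sets → 7 cut set(s).
Power amp 2 lost [OR]: union of children's cut sets → 2 cut set(s).
Backup chain 2 unavailable [OR]: union of children's cut sets → 3 cut set(s).
Satellite uplink lost [OR]: union of children's cut sets → 12 cut set(s).

12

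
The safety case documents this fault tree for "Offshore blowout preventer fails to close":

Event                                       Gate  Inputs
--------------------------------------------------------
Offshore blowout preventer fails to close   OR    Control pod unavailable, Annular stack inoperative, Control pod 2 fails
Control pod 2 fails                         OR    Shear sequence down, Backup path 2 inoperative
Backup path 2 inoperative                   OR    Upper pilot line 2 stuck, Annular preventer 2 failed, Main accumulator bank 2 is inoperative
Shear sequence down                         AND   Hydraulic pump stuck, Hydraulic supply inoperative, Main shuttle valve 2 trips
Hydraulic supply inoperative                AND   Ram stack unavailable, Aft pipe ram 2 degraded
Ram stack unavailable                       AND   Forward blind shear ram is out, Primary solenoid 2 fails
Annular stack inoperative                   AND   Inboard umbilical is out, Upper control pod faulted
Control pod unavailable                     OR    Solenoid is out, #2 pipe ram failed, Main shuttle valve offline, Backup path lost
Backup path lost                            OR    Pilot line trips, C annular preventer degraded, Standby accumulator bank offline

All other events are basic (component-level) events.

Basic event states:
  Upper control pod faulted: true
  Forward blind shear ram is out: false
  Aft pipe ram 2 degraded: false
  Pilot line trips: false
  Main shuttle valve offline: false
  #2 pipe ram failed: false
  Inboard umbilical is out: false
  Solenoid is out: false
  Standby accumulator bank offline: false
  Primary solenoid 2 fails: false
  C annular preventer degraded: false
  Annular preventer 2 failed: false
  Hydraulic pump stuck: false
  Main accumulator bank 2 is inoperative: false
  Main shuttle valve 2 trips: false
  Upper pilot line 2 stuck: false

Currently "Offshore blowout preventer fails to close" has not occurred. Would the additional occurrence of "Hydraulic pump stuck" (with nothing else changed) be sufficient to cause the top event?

Counterfactual: set "Hydraulic pump stuck" to occurred.
Backup path lost [OR]: Pilot line trips=not, C annular preventer degraded=not, Standby accumulator bank offline=not → no input occurs → does not occur.
Control pod unavailable [OR]: Solenoid is out=not, #2 pipe ram failed=not, Main shuttle valve offline=not, Backup path lost=not → no input occurs → does not occur.
Annular stack inoperative [AND]: Inboard umbilical is out=not, Upper control pod faulted=occurs → not all inputs occur → does not occur.
Ram stack unavailable [AND]: Forward blind shear ram is out=not, Primary solenoid 2 fails=not → not all inputs occur → does not occur.
Hydraulic supply inoperative [AND]: Ram stack unavailable=not, Aft pipe ram 2 degraded=not → not all inputs occur → does not occur.
Shear sequence down [AND]: Hydraulic pump stuck=occurs, Hydraulic supply inoperative=not, Main shuttle valve 2 trips=not → not all inputs occur → does not occur.
Backup path 2 inoperative [OR]: Upper pilot line 2 stuck=not, Annular preventer 2 failed=not, Main accumulator bank 2 is inoperative=not → no input occurs → does not occur.
Control pod 2 fails [OR]: Shear sequence down=not, Backup path 2 inoperative=not → no input occurs → does not occur.
Offshore blowout preventer fails to close [OR]: Control pod unavailable=not, Annular stack inoperative=not, Control pod 2 fails=not → no input occurs → does not occur.

No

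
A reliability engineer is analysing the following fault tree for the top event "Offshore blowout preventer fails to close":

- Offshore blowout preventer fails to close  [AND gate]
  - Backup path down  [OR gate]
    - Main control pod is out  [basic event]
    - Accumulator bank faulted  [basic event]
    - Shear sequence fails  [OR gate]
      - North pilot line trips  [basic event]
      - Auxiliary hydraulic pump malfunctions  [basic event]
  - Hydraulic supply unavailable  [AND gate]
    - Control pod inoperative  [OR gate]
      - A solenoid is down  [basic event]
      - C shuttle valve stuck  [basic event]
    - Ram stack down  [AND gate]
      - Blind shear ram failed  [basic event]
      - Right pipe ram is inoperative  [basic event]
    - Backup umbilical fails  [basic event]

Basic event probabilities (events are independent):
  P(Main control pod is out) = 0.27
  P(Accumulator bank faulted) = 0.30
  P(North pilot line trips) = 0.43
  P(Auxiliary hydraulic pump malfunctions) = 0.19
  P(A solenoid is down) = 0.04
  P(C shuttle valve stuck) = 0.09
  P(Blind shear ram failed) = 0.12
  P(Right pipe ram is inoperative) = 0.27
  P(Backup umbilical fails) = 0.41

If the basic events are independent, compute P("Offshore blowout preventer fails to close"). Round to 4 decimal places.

P(Shear sequence fails) [OR] = 1 − (1−0.43) × (1−0.19) = 0.538300
P(Backup path down) [OR] = 1 − (1−0.27) × (1−0.30) × (1−0.538300) = 0.764071
P(Control pod inoperative) [OR] = 1 − (1−0.04) × (1−0.09) = 0.126400
P(Ram stack down) [AND] = 0.12 × 0.27 = 0.032400
P(Hydraulic supply unavailable) [AND] = 0.126400 × 0.032400 × 0.41 = 0.001679
P(Offshore blowout preventer fails to close) [AND] = 0.764071 × 0.001679 = 0.001283
Rounded to 4 decimal places: P(Offshore blowout preventer fails to close) ≈ 0.0013.

0.0013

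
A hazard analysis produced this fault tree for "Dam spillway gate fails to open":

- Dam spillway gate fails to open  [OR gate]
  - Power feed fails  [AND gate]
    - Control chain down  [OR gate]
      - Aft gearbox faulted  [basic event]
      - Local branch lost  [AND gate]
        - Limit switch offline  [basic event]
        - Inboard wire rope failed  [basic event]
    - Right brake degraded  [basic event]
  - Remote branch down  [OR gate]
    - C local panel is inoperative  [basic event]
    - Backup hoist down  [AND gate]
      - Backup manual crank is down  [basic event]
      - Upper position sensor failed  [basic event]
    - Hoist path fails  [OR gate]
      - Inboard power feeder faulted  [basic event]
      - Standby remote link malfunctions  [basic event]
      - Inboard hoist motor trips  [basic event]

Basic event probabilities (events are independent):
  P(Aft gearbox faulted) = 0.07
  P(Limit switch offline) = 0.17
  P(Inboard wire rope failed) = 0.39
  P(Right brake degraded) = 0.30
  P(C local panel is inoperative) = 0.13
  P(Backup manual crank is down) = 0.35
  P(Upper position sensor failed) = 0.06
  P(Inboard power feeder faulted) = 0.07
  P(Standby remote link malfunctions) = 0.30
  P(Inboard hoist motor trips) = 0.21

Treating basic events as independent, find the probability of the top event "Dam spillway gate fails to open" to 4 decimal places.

0.5793

P(Local branch lost) [AND] = 0.17 × 0.39 = 0.066300
P(Control chain down) [OR] = 1 − (1−0.07) × (1−0.066300) = 0.131659
P(Power feed fails) [AND] = 0.131659 × 0.30 = 0.039498
P(Backup hoist down) [AND] = 0.35 × 0.06 = 0.021000
P(Hoist path fails) [OR] = 1 − (1−0.07) × (1−0.30) × (1−0.21) = 0.485710
P(Remote branch down) [OR] = 1 − (1−0.13) × (1−0.021000) × (1−0.485710) = 0.561964
P(Dam spillway gate fails to open) [OR] = 1 − (1−0.039498) × (1−0.561964) = 0.579266
Rounded to 4 decimal places: P(Dam spillway gate fails to open) ≈ 0.5793.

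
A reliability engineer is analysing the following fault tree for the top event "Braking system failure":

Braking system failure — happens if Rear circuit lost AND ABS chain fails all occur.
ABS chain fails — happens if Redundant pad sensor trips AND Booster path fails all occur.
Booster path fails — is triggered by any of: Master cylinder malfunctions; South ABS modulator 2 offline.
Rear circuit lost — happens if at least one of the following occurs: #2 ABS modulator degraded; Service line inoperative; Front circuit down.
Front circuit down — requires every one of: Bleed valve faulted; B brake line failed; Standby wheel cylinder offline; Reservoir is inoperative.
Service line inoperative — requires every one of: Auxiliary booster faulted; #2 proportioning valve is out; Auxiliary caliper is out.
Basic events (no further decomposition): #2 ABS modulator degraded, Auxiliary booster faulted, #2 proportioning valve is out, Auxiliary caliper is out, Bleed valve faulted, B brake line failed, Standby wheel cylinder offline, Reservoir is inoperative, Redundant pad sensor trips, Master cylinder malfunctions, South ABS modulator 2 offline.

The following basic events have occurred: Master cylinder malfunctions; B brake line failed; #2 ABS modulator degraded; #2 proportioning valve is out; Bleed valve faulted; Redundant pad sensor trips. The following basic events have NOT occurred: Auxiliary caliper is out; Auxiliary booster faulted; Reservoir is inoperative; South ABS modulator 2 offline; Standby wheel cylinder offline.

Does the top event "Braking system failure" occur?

Yes

Service line inoperative [AND]: Auxiliary booster faulted=not, #2 proportioning valve is out=occurs, Auxiliary caliper is out=not → not all inputs occur → does not occur.
Front circuit down [AND]: Bleed valve faulted=occurs, B brake line failed=occurs, Standby wheel cylinder offline=not, Reservoir is inoperative=not → not all inputs occur → does not occur.
Rear circuit lost [OR]: #2 ABS modulator degraded=occurs, Service line inoperative=not, Front circuit down=not → at least one input occurs → occurs.
Booster path fails [OR]: Master cylinder malfunctions=occurs, South ABS modulator 2 offline=not → at least one input occurs → occurs.
ABS chain fails [AND]: Redundant pad sensor trips=occurs, Booster path fails=occurs → all inputs occur → occurs.
Braking system failure [AND]: Rear circuit lost=occurs, ABS chain fails=occurs → all inputs occur → occurs.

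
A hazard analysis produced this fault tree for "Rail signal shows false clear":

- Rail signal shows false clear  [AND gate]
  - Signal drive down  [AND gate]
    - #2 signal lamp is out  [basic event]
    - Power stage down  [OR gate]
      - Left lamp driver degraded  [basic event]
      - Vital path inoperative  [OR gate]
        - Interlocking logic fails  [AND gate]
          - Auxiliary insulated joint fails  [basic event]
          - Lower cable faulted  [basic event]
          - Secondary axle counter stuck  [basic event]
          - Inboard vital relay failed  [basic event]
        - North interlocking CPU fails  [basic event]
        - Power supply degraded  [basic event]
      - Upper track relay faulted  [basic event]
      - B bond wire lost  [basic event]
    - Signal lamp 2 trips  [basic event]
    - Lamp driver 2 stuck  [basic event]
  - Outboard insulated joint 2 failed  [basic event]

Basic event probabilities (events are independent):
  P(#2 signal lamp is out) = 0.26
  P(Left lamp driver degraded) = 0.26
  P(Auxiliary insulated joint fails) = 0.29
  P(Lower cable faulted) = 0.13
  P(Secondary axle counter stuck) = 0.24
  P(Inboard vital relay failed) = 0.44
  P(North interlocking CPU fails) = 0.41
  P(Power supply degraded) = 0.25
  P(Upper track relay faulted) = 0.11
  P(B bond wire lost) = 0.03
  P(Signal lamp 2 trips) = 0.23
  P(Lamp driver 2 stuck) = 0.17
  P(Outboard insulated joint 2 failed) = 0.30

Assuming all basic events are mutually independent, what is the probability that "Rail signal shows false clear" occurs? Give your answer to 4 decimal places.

P(Interlocking logic fails) [AND] = 0.29 × 0.13 × 0.24 × 0.44 = 0.003981
P(Vital path inoperative) [OR] = 1 − (1−0.003981) × (1−0.41) × (1−0.25) = 0.559262
P(Power stage down) [OR] = 1 − (1−0.26) × (1−0.559262) × (1−0.11) × (1−0.03) = 0.718438
P(Signal drive down) [AND] = 0.26 × 0.718438 × 0.23 × 0.17 = 0.007304
P(Rail signal shows false clear) [AND] = 0.007304 × 0.30 = 0.002191
Rounded to 4 decimal places: P(Rail signal shows false clear) ≈ 0.0022.

0.0022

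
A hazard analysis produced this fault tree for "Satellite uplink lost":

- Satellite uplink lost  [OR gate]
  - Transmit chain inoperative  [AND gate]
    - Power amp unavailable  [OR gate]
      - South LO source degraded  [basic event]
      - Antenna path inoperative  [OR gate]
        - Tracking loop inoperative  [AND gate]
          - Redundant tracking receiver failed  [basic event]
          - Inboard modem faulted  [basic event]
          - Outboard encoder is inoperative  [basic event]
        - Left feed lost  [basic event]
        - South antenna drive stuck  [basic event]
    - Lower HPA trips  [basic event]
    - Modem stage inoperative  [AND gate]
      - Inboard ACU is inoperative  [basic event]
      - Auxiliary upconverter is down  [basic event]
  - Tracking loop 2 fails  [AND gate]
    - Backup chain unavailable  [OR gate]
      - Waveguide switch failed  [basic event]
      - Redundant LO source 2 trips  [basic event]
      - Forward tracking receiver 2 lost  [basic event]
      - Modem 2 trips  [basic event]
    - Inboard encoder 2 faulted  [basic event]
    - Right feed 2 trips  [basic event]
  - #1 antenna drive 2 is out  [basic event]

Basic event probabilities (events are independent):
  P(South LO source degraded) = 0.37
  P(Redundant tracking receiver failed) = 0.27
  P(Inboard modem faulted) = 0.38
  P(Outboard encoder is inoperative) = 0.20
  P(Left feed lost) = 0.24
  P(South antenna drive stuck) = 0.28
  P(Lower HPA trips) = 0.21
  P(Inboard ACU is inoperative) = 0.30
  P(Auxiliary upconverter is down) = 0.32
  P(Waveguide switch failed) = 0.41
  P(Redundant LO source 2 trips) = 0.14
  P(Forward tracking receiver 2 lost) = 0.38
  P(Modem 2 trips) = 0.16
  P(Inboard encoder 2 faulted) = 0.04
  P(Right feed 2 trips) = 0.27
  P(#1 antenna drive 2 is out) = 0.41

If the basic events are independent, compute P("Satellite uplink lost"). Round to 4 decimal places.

P(Tracking loop inoperative) [AND] = 0.27 × 0.38 × 0.20 = 0.020520
P(Antenna path inoperative) [OR] = 1 − (1−0.020520) × (1−0.24) × (1−0.28) = 0.464029
P(Power amp unavailable) [OR] = 1 − (1−0.37) × (1−0.464029) = 0.662338
P(Modem stage inoperative) [AND] = 0.30 × 0.32 = 0.096000
P(Transmit chain inoperative) [AND] = 0.662338 × 0.21 × 0.096000 = 0.013353
P(Backup chain unavailable) [OR] = 1 − (1−0.41) × (1−0.14) × (1−0.38) × (1−0.16) = 0.735746
P(Tracking loop 2 fails) [AND] = 0.735746 × 0.04 × 0.27 = 0.007946
P(Satellite uplink lost) [OR] = 1 − (1−0.013353) × (1−0.007946) × (1−0.41) = 0.422504
Rounded to 4 decimal places: P(Satellite uplink lost) ≈ 0.4225.

0.4225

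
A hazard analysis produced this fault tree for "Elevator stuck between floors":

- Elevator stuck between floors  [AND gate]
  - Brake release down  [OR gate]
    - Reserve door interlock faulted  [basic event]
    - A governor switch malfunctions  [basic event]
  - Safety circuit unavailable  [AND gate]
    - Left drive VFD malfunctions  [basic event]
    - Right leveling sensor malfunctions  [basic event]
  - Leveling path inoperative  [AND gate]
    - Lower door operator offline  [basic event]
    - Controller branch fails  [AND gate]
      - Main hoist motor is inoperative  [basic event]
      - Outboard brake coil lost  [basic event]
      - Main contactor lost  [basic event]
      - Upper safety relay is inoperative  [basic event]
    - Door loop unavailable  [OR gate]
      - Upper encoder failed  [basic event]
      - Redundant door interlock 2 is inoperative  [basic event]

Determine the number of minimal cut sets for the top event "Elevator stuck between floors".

4

Brake release down [OR]: union of children's cut sets → 2 cut set(s).
Safety circuit unavailable [AND]: one cut set from each child combined → 1 × 1 = 1 cut set(s).
Controller branch fails [AND]: one cut set from each child combined → 1 × 1 × 1 × 1 = 1 cut set(s).
Door loop unavailable [OR]: union of children's cut sets → 2 cut set(s).
Leveling path inoperative [AND]: one cut set from each child combined → 1 × 1 × 2 = 2 cut set(s).
Elevator stuck between floors [AND]: one cut set from each child combined → 2 × 1 × 2 = 4 cut set(s).
Minimal cut sets: {Left drive VFD malfunctions, Lower door operator offline, Main contactor lost, Main hoist motor is inoperative, Outboard brake coil lost, Reserve door interlock faulted, Right leveling sensor malfunctions, Upper encoder failed, Upper safety relay is inoperative}; {Left drive VFD malfunctions, Lower door operator offline, Main contactor lost, Main hoist motor is inoperative, Outboard brake coil lost, Redundant door interlock 2 is inoperative, Reserve door interlock faulted, Right leveling sensor malfunctions, Upper safety relay is inoperative}; {A governor switch malfunctions, Left drive VFD malfunctions, Lower door operator offline, Main contactor lost, Main hoist motor is inoperative, Outboard brake coil lost, Right leveling sensor malfunctions, Upper encoder failed, Upper safety relay is inoperative}; {A governor switch malfunctions, Left drive VFD malfunctions, Lower door operator offline, Main contactor lost, Main hoist motor is inoperative, Outboard brake coil lost, Redundant door interlock 2 is inoperative, Right leveling sensor malfunctions, Upper safety relay is inoperative}.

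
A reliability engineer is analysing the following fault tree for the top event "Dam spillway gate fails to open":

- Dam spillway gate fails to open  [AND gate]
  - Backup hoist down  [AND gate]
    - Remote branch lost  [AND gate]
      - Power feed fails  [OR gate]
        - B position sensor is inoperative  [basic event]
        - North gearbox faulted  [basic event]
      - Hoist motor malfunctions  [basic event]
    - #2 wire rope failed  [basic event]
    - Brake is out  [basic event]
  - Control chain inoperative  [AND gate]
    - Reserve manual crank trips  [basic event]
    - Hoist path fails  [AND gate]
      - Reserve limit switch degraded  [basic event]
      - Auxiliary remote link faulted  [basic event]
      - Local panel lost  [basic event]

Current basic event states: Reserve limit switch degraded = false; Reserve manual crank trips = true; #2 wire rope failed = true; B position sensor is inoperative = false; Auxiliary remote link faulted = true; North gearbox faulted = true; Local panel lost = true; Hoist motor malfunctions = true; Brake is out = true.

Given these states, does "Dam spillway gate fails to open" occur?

No

Power feed fails [OR]: B position sensor is inoperative=not, North gearbox faulted=occurs → at least one input occurs → occurs.
Remote branch lost [AND]: Power feed fails=occurs, Hoist motor malfunctions=occurs → all inputs occur → occurs.
Backup hoist down [AND]: Remote branch lost=occurs, #2 wire rope failed=occurs, Brake is out=occurs → all inputs occur → occurs.
Hoist path fails [AND]: Reserve limit switch degraded=not, Auxiliary remote link faulted=occurs, Local panel lost=occurs → not all inputs occur → does not occur.
Control chain inoperative [AND]: Reserve manual crank trips=occurs, Hoist path fails=not → not all inputs occur → does not occur.
Dam spillway gate fails to open [AND]: Backup hoist down=occurs, Control chain inoperative=not → not all inputs occur → does not occur.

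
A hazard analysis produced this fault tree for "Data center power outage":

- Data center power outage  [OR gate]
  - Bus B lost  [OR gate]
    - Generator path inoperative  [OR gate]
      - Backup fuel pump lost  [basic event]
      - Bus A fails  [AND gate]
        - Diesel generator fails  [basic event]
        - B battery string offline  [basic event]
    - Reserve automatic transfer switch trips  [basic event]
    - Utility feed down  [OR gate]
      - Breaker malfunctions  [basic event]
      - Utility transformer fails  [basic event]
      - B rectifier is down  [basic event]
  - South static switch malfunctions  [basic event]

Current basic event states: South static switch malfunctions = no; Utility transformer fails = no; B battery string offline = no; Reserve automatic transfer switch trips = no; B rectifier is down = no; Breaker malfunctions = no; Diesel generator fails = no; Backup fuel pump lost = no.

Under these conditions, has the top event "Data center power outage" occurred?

Bus A fails [AND]: Diesel generator fails=not, B battery string offline=not → not all inputs occur → does not occur.
Generator path inoperative [OR]: Backup fuel pump lost=not, Bus A fails=not → no input occurs → does not occur.
Utility feed down [OR]: Breaker malfunctions=not, Utility transformer fails=not, B rectifier is down=not → no input occurs → does not occur.
Bus B lost [OR]: Generator path inoperative=not, Reserve automatic transfer switch trips=not, Utility feed down=not → no input occurs → does not occur.
Data center power outage [OR]: Bus B lost=not, South static switch malfunctions=not → no input occurs → does not occur.

No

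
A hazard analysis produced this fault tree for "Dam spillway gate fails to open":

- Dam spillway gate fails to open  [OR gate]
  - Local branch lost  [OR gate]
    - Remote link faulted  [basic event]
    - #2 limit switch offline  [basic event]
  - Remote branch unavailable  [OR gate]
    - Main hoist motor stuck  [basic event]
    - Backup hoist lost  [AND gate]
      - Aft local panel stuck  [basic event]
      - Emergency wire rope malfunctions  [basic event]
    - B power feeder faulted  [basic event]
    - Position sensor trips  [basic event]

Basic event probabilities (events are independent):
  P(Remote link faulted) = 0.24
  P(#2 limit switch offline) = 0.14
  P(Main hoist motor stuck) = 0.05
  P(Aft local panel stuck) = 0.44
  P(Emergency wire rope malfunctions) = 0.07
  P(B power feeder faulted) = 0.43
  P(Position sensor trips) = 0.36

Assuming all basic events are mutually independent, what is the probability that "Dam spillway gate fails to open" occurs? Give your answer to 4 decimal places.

P(Local branch lost) [OR] = 1 − (1−0.24) × (1−0.14) = 0.346400
P(Backup hoist lost) [AND] = 0.44 × 0.07 = 0.030800
P(Remote branch unavailable) [OR] = 1 − (1−0.05) × (1−0.030800) × (1−0.43) × (1−0.36) = 0.664114
P(Dam spillway gate fails to open) [OR] = 1 − (1−0.346400) × (1−0.664114) = 0.780465
Rounded to 4 decimal places: P(Dam spillway gate fails to open) ≈ 0.7805.

0.7805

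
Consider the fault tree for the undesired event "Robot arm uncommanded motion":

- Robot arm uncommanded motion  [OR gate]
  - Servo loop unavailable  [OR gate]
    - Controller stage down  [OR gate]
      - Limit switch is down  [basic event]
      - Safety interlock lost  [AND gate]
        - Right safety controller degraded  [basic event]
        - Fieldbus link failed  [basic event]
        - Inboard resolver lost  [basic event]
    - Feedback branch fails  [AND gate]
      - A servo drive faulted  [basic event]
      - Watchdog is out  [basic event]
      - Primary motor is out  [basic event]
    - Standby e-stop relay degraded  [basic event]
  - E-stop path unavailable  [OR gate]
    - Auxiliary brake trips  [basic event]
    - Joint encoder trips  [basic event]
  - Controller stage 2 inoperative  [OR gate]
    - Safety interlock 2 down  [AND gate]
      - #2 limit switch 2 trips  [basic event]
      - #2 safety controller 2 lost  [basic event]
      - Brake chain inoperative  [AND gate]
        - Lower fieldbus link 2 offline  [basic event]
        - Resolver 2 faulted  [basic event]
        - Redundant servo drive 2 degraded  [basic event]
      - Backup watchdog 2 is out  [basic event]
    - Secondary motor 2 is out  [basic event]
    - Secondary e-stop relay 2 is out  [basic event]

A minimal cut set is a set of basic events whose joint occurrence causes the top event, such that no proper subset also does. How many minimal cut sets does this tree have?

9

Safety interlock lost [AND]: one cut set from each child combined → 1 × 1 × 1 = 1 cut set(s).
Controller stage down [OR]: union of children's cut sets → 2 cut set(s).
Feedback branch fails [AND]: one cut set from each child combined → 1 × 1 × 1 = 1 cut set(s).
Servo loop unavailable [OR]: union of children's cut sets → 4 cut set(s).
E-stop path unavailable [OR]: union of children's cut sets → 2 cut set(s).
Brake chain inoperative [AND]: one cut set from each child combined → 1 × 1 × 1 = 1 cut set(s).
Safety interlock 2 down [AND]: one cut set from each child combined → 1 × 1 × 1 × 1 = 1 cut set(s).
Controller stage 2 inoperative [OR]: union of children's cut sets → 3 cut set(s).
Robot arm uncommanded motion [OR]: union of children's cut sets → 9 cut set(s).
Minimal cut sets: {Limit switch is down}; {Fieldbus link failed, Inboard resolver lost, Right safety controller degraded}; {A servo drive faulted, Primary motor is out, Watchdog is out}; {Standby e-stop relay degraded}; {Auxiliary brake trips}; {Joint encoder trips}; {#2 limit switch 2 trips, #2 safety controller 2 lost, Backup watchdog 2 is out, Lower fieldbus link 2 offline, Redundant servo drive 2 degraded, Resolver 2 faulted}; {Secondary motor 2 is out}; {Secondary e-stop relay 2 is out}.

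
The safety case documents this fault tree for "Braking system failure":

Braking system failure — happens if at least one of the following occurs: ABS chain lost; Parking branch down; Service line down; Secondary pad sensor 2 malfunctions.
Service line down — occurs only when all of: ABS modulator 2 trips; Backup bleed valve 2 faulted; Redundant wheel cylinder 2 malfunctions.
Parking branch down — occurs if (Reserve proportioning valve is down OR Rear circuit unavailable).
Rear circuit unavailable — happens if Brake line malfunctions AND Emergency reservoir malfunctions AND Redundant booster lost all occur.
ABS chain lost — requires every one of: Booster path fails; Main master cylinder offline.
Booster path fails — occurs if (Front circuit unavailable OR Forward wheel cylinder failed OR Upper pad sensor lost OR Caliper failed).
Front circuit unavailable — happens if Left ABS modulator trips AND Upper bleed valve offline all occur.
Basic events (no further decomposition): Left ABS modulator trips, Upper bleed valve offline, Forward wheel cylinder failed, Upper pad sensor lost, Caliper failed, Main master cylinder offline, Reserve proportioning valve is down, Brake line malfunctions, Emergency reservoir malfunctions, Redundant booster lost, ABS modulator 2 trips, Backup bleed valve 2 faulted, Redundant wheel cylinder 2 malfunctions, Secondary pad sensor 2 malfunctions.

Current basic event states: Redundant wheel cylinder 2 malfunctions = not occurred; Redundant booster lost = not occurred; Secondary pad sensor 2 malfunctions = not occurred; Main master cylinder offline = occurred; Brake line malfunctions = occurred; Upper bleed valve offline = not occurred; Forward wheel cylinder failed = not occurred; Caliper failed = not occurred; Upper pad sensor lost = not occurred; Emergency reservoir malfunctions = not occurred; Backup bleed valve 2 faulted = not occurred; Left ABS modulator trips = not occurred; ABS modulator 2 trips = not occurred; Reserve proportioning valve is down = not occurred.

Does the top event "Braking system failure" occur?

No

Front circuit unavailable [AND]: Left ABS modulator trips=not, Upper bleed valve offline=not → not all inputs occur → does not occur.
Booster path fails [OR]: Front circuit unavailable=not, Forward wheel cylinder failed=not, Upper pad sensor lost=not, Caliper failed=not → no input occurs → does not occur.
ABS chain lost [AND]: Booster path fails=not, Main master cylinder offline=occurs → not all inputs occur → does not occur.
Rear circuit unavailable [AND]: Brake line malfunctions=occurs, Emergency reservoir malfunctions=not, Redundant booster lost=not → not all inputs occur → does not occur.
Parking branch down [OR]: Reserve proportioning valve is down=not, Rear circuit unavailable=not → no input occurs → does not occur.
Service line down [AND]: ABS modulator 2 trips=not, Backup bleed valve 2 faulted=not, Redundant wheel cylinder 2 malfunctions=not → not all inputs occur → does not occur.
Braking system failure [OR]: ABS chain lost=not, Parking branch down=not, Service line down=not, Secondary pad sensor 2 malfunctions=not → no input occurs → does not occur.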